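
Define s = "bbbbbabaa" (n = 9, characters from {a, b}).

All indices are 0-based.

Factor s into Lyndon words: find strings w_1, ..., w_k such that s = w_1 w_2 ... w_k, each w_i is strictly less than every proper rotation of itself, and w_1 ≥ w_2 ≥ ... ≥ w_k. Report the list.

["b", "b", "b", "b", "b", "ab", "a", "a"]

emit factor 1: 'b' (i=0, period=1)
emit factor 2: 'b' (i=1, period=1)
emit factor 3: 'b' (i=2, period=1)
emit factor 4: 'b' (i=3, period=1)
emit factor 5: 'b' (i=4, period=1)
emit factor 6: 'ab' (i=5, period=2)
emit factor 7: 'a' (i=7, period=1)
emit factor 8: 'a' (i=8, period=1)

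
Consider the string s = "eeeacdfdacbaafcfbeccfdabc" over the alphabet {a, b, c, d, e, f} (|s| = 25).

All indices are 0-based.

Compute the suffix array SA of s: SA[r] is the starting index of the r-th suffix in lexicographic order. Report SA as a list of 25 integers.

[11, 22, 8, 3, 12, 10, 23, 16, 24, 9, 18, 4, 14, 19, 21, 7, 5, 2, 17, 1, 0, 15, 13, 20, 6]

rank | idx | suffix
   0 |  11 | aafcfbeccfdabc
   1 |  22 | abc
   2 |   8 | acbaafcfbeccfdabc
   3 |   3 | acdfdacbaafcfbeccfdabc
   4 |  12 | afcfbeccfdabc
   5 |  10 | baafcfbeccfdabc
   6 |  23 | bc
   7 |  16 | beccfdabc
   8 |  24 | c
   9 |   9 | cbaafcfbeccfdabc
  10 |  18 | ccfdabc
  11 |   4 | cdfdacbaafcfbeccfdabc
  12 |  14 | cfbeccfdabc
  13 |  19 | cfdabc
  14 |  21 | dabc
  15 |   7 | dacbaafcfbeccfdabc
  16 |   5 | dfdacbaafcfbeccfdabc
  17 |   2 | eacdfdacbaafcfbeccfdabc
  18 |  17 | eccfdabc
  19 |   1 | eeacdfdacbaafcfbeccfdabc
  20 |   0 | eeeacdfdacbaafcfbeccfdabc
  21 |  15 | fbeccfdabc
  22 |  13 | fcfbeccfdabc
  23 |  20 | fdabc
  24 |   6 | fdacbaafcfbeccfdabc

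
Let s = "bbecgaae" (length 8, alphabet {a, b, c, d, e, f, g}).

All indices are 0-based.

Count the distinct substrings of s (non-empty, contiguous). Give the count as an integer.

33

rank | idx | suffix
   0 |   5 | aae
   1 |   6 | ae
   2 |   0 | bbecgaae
   3 |   1 | becgaae
   4 |   3 | cgaae
   5 |   7 | e
   6 |   2 | ecgaae
   7 |   4 | gaae

SA = [5, 6, 0, 1, 3, 7, 2, 4]
[i] adj suffixes → lcp
  [1] 5/6 → 1 ('a')
  [2] 6/0 → 0 ('')
  [3] 0/1 → 1 ('b')
  [4] 1/3 → 0 ('')
  [5] 3/7 → 0 ('')
  [6] 7/2 → 1 ('e')
  [7] 2/4 → 0 ('')

n(n+1)/2 = 8·9/2 = 36
Σ LCP = 0 + 1 + 0 + 1 + 0 + 0 + 1 + 0 = 3
distinct = 36 − 3 = 33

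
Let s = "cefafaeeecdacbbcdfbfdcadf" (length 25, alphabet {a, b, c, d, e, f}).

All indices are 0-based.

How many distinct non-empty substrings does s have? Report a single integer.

302

sorted suffixes:
  #0 SA[0]=11  'acbbcdfbfdcadf'
  #1 SA[1]=22  'adf'
  #2 SA[2]=5  'aeeecdacbbcdfbfdcadf'
  #3 SA[3]=3  'afaeeecdacbbcdfbfdcadf'
  #4 SA[4]=13  'bbcdfbfdcadf'
  #5 SA[5]=14  'bcdfbfdcadf'
  #6 SA[6]=18  'bfdcadf'
  #7 SA[7]=21  'cadf'
  #8 SA[8]=12  'cbbcdfbfdcadf'
  #9 SA[9]=9  'cdacbbcdfbfdcadf'
  #10 SA[10]=15  'cdfbfdcadf'
  #11 SA[11]=0  'cefafaeeecdacbbcdfbfdcadf'
  #12 SA[12]=10  'dacbbcdfbfdcadf'
  #13 SA[13]=20  'dcadf'
  #14 SA[14]=23  'df'
  #15 SA[15]=16  'dfbfdcadf'
  #16 SA[16]=8  'ecdacbbcdfbfdcadf'
  #17 SA[17]=7  'eecdacbbcdfbfdcadf'
  #18 SA[18]=6  'eeecdacbbcdfbfdcadf'
  #19 SA[19]=1  'efafaeeecdacbbcdfbfdcadf'
  #20 SA[20]=24  'f'
  #21 SA[21]=4  'faeeecdacbbcdfbfdcadf'
  #22 SA[22]=2  'fafaeeecdacbbcdfbfdcadf'
  #23 SA[23]=17  'fbfdcadf'
  #24 SA[24]=19  'fdcadf'

SA = [11, 22, 5, 3, 13, 14, 18, 21, 12, 9, 15, 0, 10, 20, 23, 16, 8, 7, 6, 1, 24, 4, 2, 17, 19]
rank  pair      lcp
   1  s[11:],s[22:]  1  'a'
   2  s[22:],s[5:]  1  'a'
   3  s[5:],s[3:]  1  'a'
   4  s[3:],s[13:]  0  ''
   5  s[13:],s[14:]  1  'b'
   6  s[14:],s[18:]  1  'b'
   7  s[18:],s[21:]  0  ''
   8  s[21:],s[12:]  1  'c'
   9  s[12:],s[9:]  1  'c'
  10  s[9:],s[15:]  2  'cd'
  11  s[15:],s[0:]  1  'c'
  12  s[0:],s[10:]  0  ''
  13  s[10:],s[20:]  1  'd'
  14  s[20:],s[23:]  1  'd'
  15  s[23:],s[16:]  2  'df'
  16  s[16:],s[8:]  0  ''
  17  s[8:],s[7:]  1  'e'
  18  s[7:],s[6:]  2  'ee'
  19  s[6:],s[1:]  1  'e'
  20  s[1:],s[24:]  0  ''
  21  s[24:],s[4:]  1  'f'
  22  s[4:],s[2:]  2  'fa'
  23  s[2:],s[17:]  1  'f'
  24  s[17:],s[19:]  1  'f'

n(n+1)/2 = 25·26/2 = 325
Σ LCP = 0 + 1 + 1 + 1 + 0 + 1 + 1 + 0 + 1 + 1 + 2 + 1 + 0 + 1 + 1 + 2 + 0 + 1 + 2 + 1 + 0 + 1 + 2 + 1 + 1 = 23
distinct = 325 − 23 = 302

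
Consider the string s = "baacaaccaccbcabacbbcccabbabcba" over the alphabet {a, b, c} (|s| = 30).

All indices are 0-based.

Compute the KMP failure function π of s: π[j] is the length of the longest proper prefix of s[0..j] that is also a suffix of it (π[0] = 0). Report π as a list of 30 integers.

π[0] = 0
j=1 s[j]='a': π[1]=0 (border '')
j=2 s[j]='a': π[2]=0 (border '')
j=3 s[j]='c': π[3]=0 (border '')
j=4 s[j]='a': π[4]=0 (border '')
j=5 s[j]='a': π[5]=0 (border '')
j=6 s[j]='c': π[6]=0 (border '')
j=7 s[j]='c': π[7]=0 (border '')
j=8 s[j]='a': π[8]=0 (border '')
j=9 s[j]='c': π[9]=0 (border '')
j=10 s[j]='c': π[10]=0 (border '')
j=11 s[j]='b': π[11]=1 (border 'b')
j=12 s[j]='c': k: 1→0; π[12]=0 (border '')
j=13 s[j]='a': π[13]=0 (border '')
j=14 s[j]='b': π[14]=1 (border 'b')
j=15 s[j]='a': π[15]=2 (border 'ba')
j=16 s[j]='c': k: 2→0; π[16]=0 (border '')
j=17 s[j]='b': π[17]=1 (border 'b')
j=18 s[j]='b': k: 1→0; π[18]=1 (border 'b')
j=19 s[j]='c': k: 1→0; π[19]=0 (border '')
j=20 s[j]='c': π[20]=0 (border '')
j=21 s[j]='c': π[21]=0 (border '')
j=22 s[j]='a': π[22]=0 (border '')
j=23 s[j]='b': π[23]=1 (border 'b')
j=24 s[j]='b': k: 1→0; π[24]=1 (border 'b')
j=25 s[j]='a': π[25]=2 (border 'ba')
j=26 s[j]='b': k: 2→0; π[26]=1 (border 'b')
j=27 s[j]='c': k: 1→0; π[27]=0 (border '')
j=28 s[j]='b': π[28]=1 (border 'b')
j=29 s[j]='a': π[29]=2 (border 'ba')

[0, 0, 0, 0, 0, 0, 0, 0, 0, 0, 0, 1, 0, 0, 1, 2, 0, 1, 1, 0, 0, 0, 0, 1, 1, 2, 1, 0, 1, 2]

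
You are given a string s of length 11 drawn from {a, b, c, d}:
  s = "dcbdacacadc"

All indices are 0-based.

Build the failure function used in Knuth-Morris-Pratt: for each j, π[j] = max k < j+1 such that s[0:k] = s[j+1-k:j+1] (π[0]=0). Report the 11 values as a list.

π[0] = 0
j=1 s[j]='c': π[1]=0 (border '')
j=2 s[j]='b': π[2]=0 (border '')
j=3 s[j]='d': π[3]=1 (border 'd')
j=4 s[j]='a': k: 1→0; π[4]=0 (border '')
j=5 s[j]='c': π[5]=0 (border '')
j=6 s[j]='a': π[6]=0 (border '')
j=7 s[j]='c': π[7]=0 (border '')
j=8 s[j]='a': π[8]=0 (border '')
j=9 s[j]='d': π[9]=1 (border 'd')
j=10 s[j]='c': π[10]=2 (border 'dc')

[0, 0, 0, 1, 0, 0, 0, 0, 0, 1, 2]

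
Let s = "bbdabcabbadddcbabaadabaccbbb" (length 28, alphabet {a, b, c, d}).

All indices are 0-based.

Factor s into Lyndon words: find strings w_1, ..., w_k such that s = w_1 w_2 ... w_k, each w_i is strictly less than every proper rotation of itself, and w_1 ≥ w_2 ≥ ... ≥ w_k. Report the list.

["bbd", "abc", "abbadddcb", "ab", "aadabaccbbb"]

emit factor 1: 'bbd' (i=0, period=3)
emit factor 2: 'abc' (i=3, period=3)
emit factor 3: 'abbadddcb' (i=6, period=9)
emit factor 4: 'ab' (i=15, period=2)
emit factor 5: 'aadabaccbbb' (i=17, period=11)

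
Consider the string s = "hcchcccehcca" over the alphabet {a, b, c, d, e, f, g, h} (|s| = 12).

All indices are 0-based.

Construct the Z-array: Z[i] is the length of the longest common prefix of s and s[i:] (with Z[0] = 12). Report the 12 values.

Z[0]=12
i=1: i≥r, start 0; Z[1]=0
i=2: i≥r, start 0; Z[2]=0
i=3: i≥r, start 0; Z[3]=3 scan→box=[3,6)
i=4: min(r-i=2, Z[1]=0)=0; Z[4]=0
i=5: min(r-i=1, Z[2]=0)=0; Z[5]=0
i=6: i≥r, start 0; Z[6]=0
i=7: i≥r, start 0; Z[7]=0
i=8: i≥r, start 0; Z[8]=3 scan→box=[8,11)
i=9: min(r-i=2, Z[1]=0)=0; Z[9]=0
i=10: min(r-i=1, Z[2]=0)=0; Z[10]=0
i=11: i≥r, start 0; Z[11]=0

[12, 0, 0, 3, 0, 0, 0, 0, 3, 0, 0, 0]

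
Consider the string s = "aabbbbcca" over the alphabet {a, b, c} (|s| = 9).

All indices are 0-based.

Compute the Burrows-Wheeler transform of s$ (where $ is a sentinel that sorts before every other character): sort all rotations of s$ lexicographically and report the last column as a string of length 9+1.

rank  rotation    last
    0  $aabbbbcca  a
    1  a$aabbbbcc  c
    2  aabbbbcca$  $
    3  abbbbcca$a  a
    4  bbbbcca$aa  a
    5  bbbcca$aab  b
    6  bbcca$aabb  b
    7  bcca$aabbb  b
    8  ca$aabbbbc  c
    9  cca$aabbbb  b

ac$aabbbcb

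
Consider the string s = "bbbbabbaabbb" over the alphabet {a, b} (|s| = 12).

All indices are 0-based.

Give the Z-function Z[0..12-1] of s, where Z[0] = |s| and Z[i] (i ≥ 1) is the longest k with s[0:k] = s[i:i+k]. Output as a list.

Z[0]=12
i=1: fresh scan; Z[1]=3 scan→box=[1,4)
i=2: min(r-i=2, Z[1]=3)=2; Z[2]=2
i=3: min(r-i=1, Z[2]=2)=1; Z[3]=1
i=4: fresh scan; Z[4]=0
i=5: fresh scan; Z[5]=2 scan→box=[5,7)
i=6: min(r-i=1, Z[1]=3)=1; Z[6]=1
i=7: fresh scan; Z[7]=0
i=8: fresh scan; Z[8]=0
i=9: fresh scan; Z[9]=3 scan→box=[9,12)
i=10: min(r-i=2, Z[1]=3)=2; Z[10]=2
i=11: min(r-i=1, Z[2]=2)=1; Z[11]=1

[12, 3, 2, 1, 0, 2, 1, 0, 0, 3, 2, 1]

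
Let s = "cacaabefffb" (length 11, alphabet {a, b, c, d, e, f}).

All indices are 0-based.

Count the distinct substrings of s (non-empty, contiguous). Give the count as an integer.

rank | idx | suffix
   0 |   3 | aabefffb
   1 |   4 | abefffb
   2 |   1 | acaabefffb
   3 |  10 | b
   4 |   5 | befffb
   5 |   2 | caabefffb
   6 |   0 | cacaabefffb
   7 |   6 | efffb
   8 |   9 | fb
   9 |   8 | ffb
  10 |   7 | fffb

SA = [3, 4, 1, 10, 5, 2, 0, 6, 9, 8, 7]
rank  pair      lcp
   1  s[3:],s[4:]  1  'a'
   2  s[4:],s[1:]  1  'a'
   3  s[1:],s[10:]  0  ''
   4  s[10:],s[5:]  1  'b'
   5  s[5:],s[2:]  0  ''
   6  s[2:],s[0:]  2  'ca'
   7  s[0:],s[6:]  0  ''
   8  s[6:],s[9:]  0  ''
   9  s[9:],s[8:]  1  'f'
  10  s[8:],s[7:]  2  'ff'

n(n+1)/2 = 11·12/2 = 66
Σ LCP = 0 + 1 + 1 + 0 + 1 + 0 + 2 + 0 + 0 + 1 + 2 = 8
distinct = 66 − 8 = 58

58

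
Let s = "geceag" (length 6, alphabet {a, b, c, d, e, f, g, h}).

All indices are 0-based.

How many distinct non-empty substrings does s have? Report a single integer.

rank | idx | suffix
   0 |   4 | ag
   1 |   2 | ceag
   2 |   3 | eag
   3 |   1 | eceag
   4 |   5 | g
   5 |   0 | geceag

SA = [4, 2, 3, 1, 5, 0]
i: (SA[i-1],SA[i]) lcp shared
  1: (4,2) 0 ''
  2: (2,3) 0 ''
  3: (3,1) 1 'e'
  4: (1,5) 0 ''
  5: (5,0) 1 'g'

n(n+1)/2 = 6·7/2 = 21
Σ LCP = 0 + 0 + 0 + 1 + 0 + 1 = 2
distinct = 21 − 2 = 19

19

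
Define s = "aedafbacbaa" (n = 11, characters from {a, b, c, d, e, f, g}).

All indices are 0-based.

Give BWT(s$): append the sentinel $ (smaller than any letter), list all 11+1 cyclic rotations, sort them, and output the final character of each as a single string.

aabb$dcfaeaa

rank  rotation      last
    0  $aedafbacbaa  a
    1  a$aedafbacba  a
    2  aa$aedafbacb  b
    3  acbaa$aedafb  b
    4  aedafbacbaa$  $
    5  afbacbaa$aed  d
    6  baa$aedafbac  c
    7  bacbaa$aedaf  f
    8  cbaa$aedafba  a
    9  dafbacbaa$ae  e
   10  edafbacbaa$a  a
   11  fbacbaa$aeda  a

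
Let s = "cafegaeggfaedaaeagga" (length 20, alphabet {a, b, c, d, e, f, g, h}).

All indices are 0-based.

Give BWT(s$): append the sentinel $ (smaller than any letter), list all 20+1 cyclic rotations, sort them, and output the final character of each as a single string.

rank  rotation               last
    0  $cafegaeggfaedaaeagga  a
    1  a$cafegaeggfaedaaeagg  g
    2  aaeagga$cafegaeggfaed  d
    3  aeagga$cafegaeggfaeda  a
    4  aedaaeagga$cafegaeggf  f
    5  aeggfaedaaeagga$cafeg  g
    6  afegaeggfaedaaeagga$c  c
    7  agga$cafegaeggfaedaae  e
    8  cafegaeggfaedaaeagga$  $
    9  daaeagga$cafegaeggfae  e
   10  eagga$cafegaeggfaedaa  a
   11  edaaeagga$cafegaeggfa  a
   12  egaeggfaedaaeagga$caf  f
   13  eggfaedaaeagga$cafega  a
   14  faedaaeagga$cafegaegg  g
   15  fegaeggfaedaaeagga$ca  a
   16  ga$cafegaeggfaedaaeag  g
   17  gaeggfaedaaeagga$cafe  e
   18  gfaedaaeagga$cafegaeg  g
   19  gga$cafegaeggfaedaaea  a
   20  ggfaedaaeagga$cafegae  e

agdafgce$eaafagagegae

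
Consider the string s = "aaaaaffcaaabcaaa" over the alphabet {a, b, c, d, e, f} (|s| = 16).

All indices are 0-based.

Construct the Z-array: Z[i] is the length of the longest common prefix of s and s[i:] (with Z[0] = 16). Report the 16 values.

[16, 4, 3, 2, 1, 0, 0, 0, 3, 2, 1, 0, 0, 3, 2, 1]

Z[0]=16
i=1: fresh scan; Z[1]=4 extend→box=[1,5)
i=2: min(r-i=3, Z[1]=4)=3; Z[2]=3
i=3: min(r-i=2, Z[2]=3)=2; Z[3]=2
i=4: min(r-i=1, Z[3]=2)=1; Z[4]=1
i=5: fresh scan; Z[5]=0
i=6: fresh scan; Z[6]=0
i=7: fresh scan; Z[7]=0
i=8: fresh scan; Z[8]=3 extend→box=[8,11)
i=9: min(r-i=2, Z[1]=4)=2; Z[9]=2
i=10: min(r-i=1, Z[2]=3)=1; Z[10]=1
i=11: fresh scan; Z[11]=0
i=12: fresh scan; Z[12]=0
i=13: fresh scan; Z[13]=3 extend→box=[13,16)
i=14: min(r-i=2, Z[1]=4)=2; Z[14]=2
i=15: min(r-i=1, Z[2]=3)=1; Z[15]=1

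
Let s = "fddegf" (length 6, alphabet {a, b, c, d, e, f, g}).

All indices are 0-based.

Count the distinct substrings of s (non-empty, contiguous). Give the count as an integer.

19

rank | idx | suffix
   0 |   1 | ddegf
   1 |   2 | degf
   2 |   3 | egf
   3 |   5 | f
   4 |   0 | fddegf
   5 |   4 | gf

SA = [1, 2, 3, 5, 0, 4]
i: (SA[i-1],SA[i]) lcp shared
  1: (1,2) 1 'd'
  2: (2,3) 0 ''
  3: (3,5) 0 ''
  4: (5,0) 1 'f'
  5: (0,4) 0 ''

n(n+1)/2 = 6·7/2 = 21
Σ LCP = 0 + 1 + 0 + 0 + 1 + 0 = 2
distinct = 21 − 2 = 19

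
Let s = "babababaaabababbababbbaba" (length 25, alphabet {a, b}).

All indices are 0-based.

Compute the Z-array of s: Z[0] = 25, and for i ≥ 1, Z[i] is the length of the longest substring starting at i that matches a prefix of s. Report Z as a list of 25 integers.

Z[0]=25
i=1: fresh scan; Z[1]=0
i=2: fresh scan; Z[2]=6 grow→box=[2,8)
i=3: min(r-i=5, Z[1]=0)=0; Z[3]=0
i=4: min(r-i=4, Z[2]=6)=4; Z[4]=4
i=5: min(r-i=3, Z[3]=0)=0; Z[5]=0
i=6: min(r-i=2, Z[4]=4)=2; Z[6]=2
i=7: min(r-i=1, Z[5]=0)=0; Z[7]=0
i=8: fresh scan; Z[8]=0
i=9: fresh scan; Z[9]=0
i=10: fresh scan; Z[10]=5 grow→box=[10,15)
i=11: min(r-i=4, Z[1]=0)=0; Z[11]=0
i=12: min(r-i=3, Z[2]=6)=3; Z[12]=3
i=13: min(r-i=2, Z[3]=0)=0; Z[13]=0
i=14: min(r-i=1, Z[4]=4)=1; Z[14]=1
i=15: fresh scan; Z[15]=5 grow→box=[15,20)
i=16: min(r-i=4, Z[1]=0)=0; Z[16]=0
i=17: min(r-i=3, Z[2]=6)=3; Z[17]=3
i=18: min(r-i=2, Z[3]=0)=0; Z[18]=0
i=19: min(r-i=1, Z[4]=4)=1; Z[19]=1
i=20: fresh scan; Z[20]=1 grow→box=[20,21)
i=21: fresh scan; Z[21]=4 grow→box=[21,25)
i=22: min(r-i=3, Z[1]=0)=0; Z[22]=0
i=23: min(r-i=2, Z[2]=6)=2; Z[23]=2
i=24: min(r-i=1, Z[3]=0)=0; Z[24]=0

[25, 0, 6, 0, 4, 0, 2, 0, 0, 0, 5, 0, 3, 0, 1, 5, 0, 3, 0, 1, 1, 4, 0, 2, 0]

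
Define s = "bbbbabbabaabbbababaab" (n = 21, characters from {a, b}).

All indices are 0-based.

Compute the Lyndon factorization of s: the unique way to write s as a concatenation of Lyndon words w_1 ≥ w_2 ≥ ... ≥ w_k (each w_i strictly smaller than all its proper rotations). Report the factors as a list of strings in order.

emit factor 1: 'b' (i=0, period=1)
emit factor 2: 'b' (i=1, period=1)
emit factor 3: 'b' (i=2, period=1)
emit factor 4: 'b' (i=3, period=1)
emit factor 5: 'abb' (i=4, period=3)
emit factor 6: 'ab' (i=7, period=2)
emit factor 7: 'aabbbabab' (i=9, period=9)
emit factor 8: 'aab' (i=18, period=3)

["b", "b", "b", "b", "abb", "ab", "aabbbabab", "aab"]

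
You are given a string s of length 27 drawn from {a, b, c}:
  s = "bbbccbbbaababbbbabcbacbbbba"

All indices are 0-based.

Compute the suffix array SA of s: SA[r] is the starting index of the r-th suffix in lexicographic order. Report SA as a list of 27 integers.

[26, 8, 9, 11, 16, 20, 25, 7, 10, 15, 19, 24, 6, 14, 23, 5, 13, 22, 12, 0, 1, 17, 2, 18, 4, 21, 3]

sorted suffixes:
  #0 SA[0]=26  'a'
  #1 SA[1]=8  'aababbbbabcbacbbbba'
  #2 SA[2]=9  'ababbbbabcbacbbbba'
  #3 SA[3]=11  'abbbbabcbacbbbba'
  #4 SA[4]=16  'abcbacbbbba'
  #5 SA[5]=20  'acbbbba'
  #6 SA[6]=25  'ba'
  #7 SA[7]=7  'baababbbbabcbacbbbba'
  #8 SA[8]=10  'babbbbabcbacbbbba'
  #9 SA[9]=15  'babcbacbbbba'
  #10 SA[10]=19  'bacbbbba'
  #11 SA[11]=24  'bba'
  #12 SA[12]=6  'bbaababbbbabcbacbbbba'
  #13 SA[13]=14  'bbabcbacbbbba'
  #14 SA[14]=23  'bbba'
  #15 SA[15]=5  'bbbaababbbbabcbacbbbba'
  #16 SA[16]=13  'bbbabcbacbbbba'
  #17 SA[17]=22  'bbbba'
  #18 SA[18]=12  'bbbbabcbacbbbba'
  #19 SA[19]=0  'bbbccbbbaababbbbabcbacbbbba'
  #20 SA[20]=1  'bbccbbbaababbbbabcbacbbbba'
  #21 SA[21]=17  'bcbacbbbba'
  #22 SA[22]=2  'bccbbbaababbbbabcbacbbbba'
  #23 SA[23]=18  'cbacbbbba'
  #24 SA[24]=4  'cbbbaababbbbabcbacbbbba'
  #25 SA[25]=21  'cbbbba'
  #26 SA[26]=3  'ccbbbaababbbbabcbacbbbba'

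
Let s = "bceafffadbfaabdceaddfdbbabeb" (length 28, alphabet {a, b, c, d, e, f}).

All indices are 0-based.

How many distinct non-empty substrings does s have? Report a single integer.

376

rank→(start, suffix):
  0 → (11, 'aabdceaddfdbbabeb')
  1 → (12, 'abdceaddfdbbabeb')
  2 → (24, 'abeb')
  3 → (7, 'adbfaabdceaddfdbbabeb')
  4 → (17, 'addfdbbabeb')
  5 → (3, 'afffadbfaabdceaddfdbbabeb')
  6 → (27, 'b')
  7 → (23, 'babeb')
  8 → (22, 'bbabeb')
  9 → (0, 'bceafffadbfaabdceaddfdbbabeb')
  10 → (13, 'bdceaddfdbbabeb')
  11 → (25, 'beb')
  12 → (9, 'bfaabdceaddfdbbabeb')
  13 → (15, 'ceaddfdbbabeb')
  14 → (1, 'ceafffadbfaabdceaddfdbbabeb')
  15 → (21, 'dbbabeb')
  16 → (8, 'dbfaabdceaddfdbbabeb')
  17 → (14, 'dceaddfdbbabeb')
  18 → (18, 'ddfdbbabeb')
  19 → (19, 'dfdbbabeb')
  20 → (16, 'eaddfdbbabeb')
  21 → (2, 'eafffadbfaabdceaddfdbbabeb')
  22 → (26, 'eb')
  23 → (10, 'faabdceaddfdbbabeb')
  24 → (6, 'fadbfaabdceaddfdbbabeb')
  25 → (20, 'fdbbabeb')
  26 → (5, 'ffadbfaabdceaddfdbbabeb')
  27 → (4, 'fffadbfaabdceaddfdbbabeb')

SA = [11, 12, 24, 7, 17, 3, 27, 23, 22, 0, 13, 25, 9, 15, 1, 21, 8, 14, 18, 19, 16, 2, 26, 10, 6, 20, 5, 4]
rank  pair      lcp
   1  s[11:],s[12:]  1  'a'
   2  s[12:],s[24:]  2  'ab'
   3  s[24:],s[7:]  1  'a'
   4  s[7:],s[17:]  2  'ad'
   5  s[17:],s[3:]  1  'a'
   6  s[3:],s[27:]  0  ''
   7  s[27:],s[23:]  1  'b'
   8  s[23:],s[22:]  1  'b'
   9  s[22:],s[0:]  1  'b'
  10  s[0:],s[13:]  1  'b'
  11  s[13:],s[25:]  1  'b'
  12  s[25:],s[9:]  1  'b'
  13  s[9:],s[15:]  0  ''
  14  s[15:],s[1:]  3  'cea'
  15  s[1:],s[21:]  0  ''
  16  s[21:],s[8:]  2  'db'
  17  s[8:],s[14:]  1  'd'
  18  s[14:],s[18:]  1  'd'
  19  s[18:],s[19:]  1  'd'
  20  s[19:],s[16:]  0  ''
  21  s[16:],s[2:]  2  'ea'
  22  s[2:],s[26:]  1  'e'
  23  s[26:],s[10:]  0  ''
  24  s[10:],s[6:]  2  'fa'
  25  s[6:],s[20:]  1  'f'
  26  s[20:],s[5:]  1  'f'
  27  s[5:],s[4:]  2  'ff'

n(n+1)/2 = 28·29/2 = 406
Σ LCP = 0 + 1 + 2 + 1 + 2 + 1 + 0 + 1 + 1 + 1 + 1 + 1 + 1 + 0 + 3 + 0 + 2 + 1 + 1 + 1 + 0 + 2 + 1 + 0 + 2 + 1 + 1 + 2 = 30
distinct = 406 − 30 = 376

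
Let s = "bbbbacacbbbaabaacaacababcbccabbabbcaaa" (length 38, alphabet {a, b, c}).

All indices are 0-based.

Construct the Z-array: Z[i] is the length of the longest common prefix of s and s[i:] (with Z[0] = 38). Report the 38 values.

Z[0]=38
i=1: i≥r, start 0; Z[1]=3 extend→box=[1,4)
i=2: min(r-i=2, Z[1]=3)=2; Z[2]=2
i=3: min(r-i=1, Z[2]=2)=1; Z[3]=1
i=4: i≥r, start 0; Z[4]=0
i=5: i≥r, start 0; Z[5]=0
i=6: i≥r, start 0; Z[6]=0
i=7: i≥r, start 0; Z[7]=0
i=8: i≥r, start 0; Z[8]=3 extend→box=[8,11)
i=9: min(r-i=2, Z[1]=3)=2; Z[9]=2
i=10: min(r-i=1, Z[2]=2)=1; Z[10]=1
i=11: i≥r, start 0; Z[11]=0
i=12: i≥r, start 0; Z[12]=0
i=13: i≥r, start 0; Z[13]=1 extend→box=[13,14)
i=14: i≥r, start 0; Z[14]=0
i=15: i≥r, start 0; Z[15]=0
i=16: i≥r, start 0; Z[16]=0
i=17: i≥r, start 0; Z[17]=0
i=18: i≥r, start 0; Z[18]=0
i=19: i≥r, start 0; Z[19]=0
i=20: i≥r, start 0; Z[20]=0
i=21: i≥r, start 0; Z[21]=1 extend→box=[21,22)
i=22: i≥r, start 0; Z[22]=0
i=23: i≥r, start 0; Z[23]=1 extend→box=[23,24)
i=24: i≥r, start 0; Z[24]=0
i=25: i≥r, start 0; Z[25]=1 extend→box=[25,26)
i=26: i≥r, start 0; Z[26]=0
i=27: i≥r, start 0; Z[27]=0
i=28: i≥r, start 0; Z[28]=0
i=29: i≥r, start 0; Z[29]=2 extend→box=[29,31)
i=30: min(r-i=1, Z[1]=3)=1; Z[30]=1
i=31: i≥r, start 0; Z[31]=0
i=32: i≥r, start 0; Z[32]=2 extend→box=[32,34)
i=33: min(r-i=1, Z[1]=3)=1; Z[33]=1
i=34: i≥r, start 0; Z[34]=0
i=35: i≥r, start 0; Z[35]=0
i=36: i≥r, start 0; Z[36]=0
i=37: i≥r, start 0; Z[37]=0

[38, 3, 2, 1, 0, 0, 0, 0, 3, 2, 1, 0, 0, 1, 0, 0, 0, 0, 0, 0, 0, 1, 0, 1, 0, 1, 0, 0, 0, 2, 1, 0, 2, 1, 0, 0, 0, 0]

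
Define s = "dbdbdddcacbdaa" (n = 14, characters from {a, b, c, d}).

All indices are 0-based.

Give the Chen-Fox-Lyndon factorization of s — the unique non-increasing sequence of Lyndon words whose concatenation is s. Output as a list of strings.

emit factor 1: 'd' (i=0, period=1)
emit factor 2: 'bdbdddc' (i=1, period=7)
emit factor 3: 'acbd' (i=8, period=4)
emit factor 4: 'a' (i=12, period=1)
emit factor 5: 'a' (i=13, period=1)

["d", "bdbdddc", "acbd", "a", "a"]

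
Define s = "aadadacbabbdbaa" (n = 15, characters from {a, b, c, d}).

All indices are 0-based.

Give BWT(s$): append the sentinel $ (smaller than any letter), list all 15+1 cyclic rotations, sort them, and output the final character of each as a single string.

aab$bddadcabaaab

rank  rotation          last
    0  $aadadacbabbdbaa  a
    1  a$aadadacbabbdba  a
    2  aa$aadadacbabbdb  b
    3  aadadacbabbdbaa$  $
    4  abbdbaa$aadadacb  b
    5  acbabbdbaa$aadad  d
    6  adacbabbdbaa$aad  d
    7  adadacbabbdbaa$a  a
    8  baa$aadadacbabbd  d
    9  babbdbaa$aadadac  c
   10  bbdbaa$aadadacba  a
   11  bdbaa$aadadacbab  b
   12  cbabbdbaa$aadada  a
   13  dacbabbdbaa$aada  a
   14  dadacbabbdbaa$aa  a
   15  dbaa$aadadacbabb  b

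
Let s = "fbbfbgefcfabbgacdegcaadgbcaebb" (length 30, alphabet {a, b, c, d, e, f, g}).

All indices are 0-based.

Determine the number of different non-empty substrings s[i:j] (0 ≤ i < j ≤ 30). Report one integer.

rank | idx | suffix
   0 |  20 | aadgbcaebb
   1 |  10 | abbgacdegcaadgbcaebb
   2 |  14 | acdegcaadgbcaebb
   3 |  21 | adgbcaebb
   4 |  26 | aebb
   5 |  29 | b
   6 |  28 | bb
   7 |   1 | bbfbgefcfabbgacdegcaadgbcaebb
   8 |  11 | bbgacdegcaadgbcaebb
   9 |  24 | bcaebb
  10 |   2 | bfbgefcfabbgacdegcaadgbcaebb
  11 |  12 | bgacdegcaadgbcaebb
  12 |   4 | bgefcfabbgacdegcaadgbcaebb
  13 |  19 | caadgbcaebb
  14 |  25 | caebb
  15 |  15 | cdegcaadgbcaebb
  16 |   8 | cfabbgacdegcaadgbcaebb
  17 |  16 | degcaadgbcaebb
  18 |  22 | dgbcaebb
  19 |  27 | ebb
  20 |   6 | efcfabbgacdegcaadgbcaebb
  21 |  17 | egcaadgbcaebb
  22 |   9 | fabbgacdegcaadgbcaebb
  23 |   0 | fbbfbgefcfabbgacdegcaadgbcaebb
  24 |   3 | fbgefcfabbgacdegcaadgbcaebb
  25 |   7 | fcfabbgacdegcaadgbcaebb
  26 |  13 | gacdegcaadgbcaebb
  27 |  23 | gbcaebb
  28 |  18 | gcaadgbcaebb
  29 |   5 | gefcfabbgacdegcaadgbcaebb

SA = [20, 10, 14, 21, 26, 29, 28, 1, 11, 24, 2, 12, 4, 19, 25, 15, 8, 16, 22, 27, 6, 17, 9, 0, 3, 7, 13, 23, 18, 5]
[i] adj suffixes → lcp
  [1] 20/10 → 1 ('a')
  [2] 10/14 → 1 ('a')
  [3] 14/21 → 1 ('a')
  [4] 21/26 → 1 ('a')
  [5] 26/29 → 0 ('')
  [6] 29/28 → 1 ('b')
  [7] 28/1 → 2 ('bb')
  [8] 1/11 → 2 ('bb')
  [9] 11/24 → 1 ('b')
  [10] 24/2 → 1 ('b')
  [11] 2/12 → 1 ('b')
  [12] 12/4 → 2 ('bg')
  [13] 4/19 → 0 ('')
  [14] 19/25 → 2 ('ca')
  [15] 25/15 → 1 ('c')
  [16] 15/8 → 1 ('c')
  [17] 8/16 → 0 ('')
  [18] 16/22 → 1 ('d')
  [19] 22/27 → 0 ('')
  [20] 27/6 → 1 ('e')
  [21] 6/17 → 1 ('e')
  [22] 17/9 → 0 ('')
  [23] 9/0 → 1 ('f')
  [24] 0/3 → 2 ('fb')
  [25] 3/7 → 1 ('f')
  [26] 7/13 → 0 ('')
  [27] 13/23 → 1 ('g')
  [28] 23/18 → 1 ('g')
  [29] 18/5 → 1 ('g')

n(n+1)/2 = 30·31/2 = 465
Σ LCP = 0 + 1 + 1 + 1 + 1 + 0 + 1 + 2 + 2 + 1 + 1 + 1 + 2 + 0 + 2 + 1 + 1 + 0 + 1 + 0 + 1 + 1 + 0 + 1 + 2 + 1 + 0 + 1 + 1 + 1 = 28
distinct = 465 − 28 = 437

437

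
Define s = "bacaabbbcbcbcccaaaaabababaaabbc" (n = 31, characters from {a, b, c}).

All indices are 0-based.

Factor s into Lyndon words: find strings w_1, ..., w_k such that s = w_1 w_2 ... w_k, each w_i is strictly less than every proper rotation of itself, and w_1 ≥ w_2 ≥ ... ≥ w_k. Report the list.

["b", "ac", "aabbbcbcbccc", "aaaaabababaaabbc"]

emit factor 1: 'b' (i=0, period=1)
emit factor 2: 'ac' (i=1, period=2)
emit factor 3: 'aabbbcbcbccc' (i=3, period=12)
emit factor 4: 'aaaaabababaaabbc' (i=15, period=16)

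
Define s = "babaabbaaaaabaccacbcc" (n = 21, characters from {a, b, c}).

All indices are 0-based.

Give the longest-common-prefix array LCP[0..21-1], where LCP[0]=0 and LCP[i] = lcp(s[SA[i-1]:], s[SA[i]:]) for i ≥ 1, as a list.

[0, 4, 3, 2, 3, 1, 3, 2, 1, 2, 0, 3, 2, 2, 1, 1, 0, 1, 1, 1, 2]

rank→(start, suffix):
  0 → (7, 'aaaaabaccacbcc')
  1 → (8, 'aaaabaccacbcc')
  2 → (9, 'aaabaccacbcc')
  3 → (10, 'aabaccacbcc')
  4 → (3, 'aabbaaaaabaccacbcc')
  5 → (1, 'abaabbaaaaabaccacbcc')
  6 → (11, 'abaccacbcc')
  7 → (4, 'abbaaaaabaccacbcc')
  8 → (16, 'acbcc')
  9 → (13, 'accacbcc')
  10 → (6, 'baaaaabaccacbcc')
  11 → (2, 'baabbaaaaabaccacbcc')
  12 → (0, 'babaabbaaaaabaccacbcc')
  13 → (12, 'baccacbcc')
  14 → (5, 'bbaaaaabaccacbcc')
  15 → (18, 'bcc')
  16 → (20, 'c')
  17 → (15, 'cacbcc')
  18 → (17, 'cbcc')
  19 → (19, 'cc')
  20 → (14, 'ccacbcc')

SA = [7, 8, 9, 10, 3, 1, 11, 4, 16, 13, 6, 2, 0, 12, 5, 18, 20, 15, 17, 19, 14]
rank  pair      lcp
   1  s[7:],s[8:]  4  'aaaa'
   2  s[8:],s[9:]  3  'aaa'
   3  s[9:],s[10:]  2  'aa'
   4  s[10:],s[3:]  3  'aab'
   5  s[3:],s[1:]  1  'a'
   6  s[1:],s[11:]  3  'aba'
   7  s[11:],s[4:]  2  'ab'
   8  s[4:],s[16:]  1  'a'
   9  s[16:],s[13:]  2  'ac'
  10  s[13:],s[6:]  0  ''
  11  s[6:],s[2:]  3  'baa'
  12  s[2:],s[0:]  2  'ba'
  13  s[0:],s[12:]  2  'ba'
  14  s[12:],s[5:]  1  'b'
  15  s[5:],s[18:]  1  'b'
  16  s[18:],s[20:]  0  ''
  17  s[20:],s[15:]  1  'c'
  18  s[15:],s[17:]  1  'c'
  19  s[17:],s[19:]  1  'c'
  20  s[19:],s[14:]  2  'cc'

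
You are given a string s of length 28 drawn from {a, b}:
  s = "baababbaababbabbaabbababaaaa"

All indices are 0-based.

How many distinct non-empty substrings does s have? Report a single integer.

308

sorted suffixes:
  #0 SA[0]=27  'a'
  #1 SA[1]=26  'aa'
  #2 SA[2]=25  'aaa'
  #3 SA[3]=24  'aaaa'
  #4 SA[4]=1  'aababbaababbabbaabbababaaaa'
  #5 SA[5]=7  'aababbabbaabbababaaaa'
  #6 SA[6]=16  'aabbababaaaa'
  #7 SA[7]=22  'abaaaa'
  #8 SA[8]=20  'ababaaaa'
  #9 SA[9]=2  'ababbaababbabbaabbababaaaa'
  #10 SA[10]=8  'ababbabbaabbababaaaa'
  #11 SA[11]=4  'abbaababbabbaabbababaaaa'
  #12 SA[12]=13  'abbaabbababaaaa'
  #13 SA[13]=17  'abbababaaaa'
  #14 SA[14]=10  'abbabbaabbababaaaa'
  #15 SA[15]=23  'baaaa'
  #16 SA[16]=0  'baababbaababbabbaabbababaaaa'
  #17 SA[17]=6  'baababbabbaabbababaaaa'
  #18 SA[18]=15  'baabbababaaaa'
  #19 SA[19]=21  'babaaaa'
  #20 SA[20]=19  'bababaaaa'
  #21 SA[21]=3  'babbaababbabbaabbababaaaa'
  #22 SA[22]=12  'babbaabbababaaaa'
  #23 SA[23]=9  'babbabbaabbababaaaa'
  #24 SA[24]=5  'bbaababbabbaabbababaaaa'
  #25 SA[25]=14  'bbaabbababaaaa'
  #26 SA[26]=18  'bbababaaaa'
  #27 SA[27]=11  'bbabbaabbababaaaa'

SA = [27, 26, 25, 24, 1, 7, 16, 22, 20, 2, 8, 4, 13, 17, 10, 23, 0, 6, 15, 21, 19, 3, 12, 9, 5, 14, 18, 11]
i: (SA[i-1],SA[i]) lcp shared
  1: (27,26) 1 'a'
  2: (26,25) 2 'aa'
  3: (25,24) 3 'aaa'
  4: (24,1) 2 'aa'
  5: (1,7) 7 'aababba'
  6: (7,16) 3 'aab'
  7: (16,22) 1 'a'
  8: (22,20) 3 'aba'
  9: (20,2) 4 'abab'
  10: (2,8) 6 'ababba'
  11: (8,4) 2 'ab'
  12: (4,13) 6 'abbaab'
  13: (13,17) 4 'abba'
  14: (17,10) 5 'abbab'
  15: (10,23) 0 ''
  16: (23,0) 3 'baa'
  17: (0,6) 8 'baababba'
  18: (6,15) 4 'baab'
  19: (15,21) 2 'ba'
  20: (21,19) 4 'baba'
  21: (19,3) 3 'bab'
  22: (3,12) 7 'babbaab'
  23: (12,9) 5 'babba'
  24: (9,5) 1 'b'
  25: (5,14) 5 'bbaab'
  26: (14,18) 3 'bba'
  27: (18,11) 4 'bbab'

n(n+1)/2 = 28·29/2 = 406
Σ LCP = 0 + 1 + 2 + 3 + 2 + 7 + 3 + 1 + 3 + 4 + 6 + 2 + 6 + 4 + 5 + 0 + 3 + 8 + 4 + 2 + 4 + 3 + 7 + 5 + 1 + 5 + 3 + 4 = 98
distinct = 406 − 98 = 308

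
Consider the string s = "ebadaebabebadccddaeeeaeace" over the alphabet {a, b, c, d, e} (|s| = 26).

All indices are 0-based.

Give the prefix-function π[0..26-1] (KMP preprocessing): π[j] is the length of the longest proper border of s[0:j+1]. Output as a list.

[0, 0, 0, 0, 0, 1, 2, 3, 0, 1, 2, 3, 4, 0, 0, 0, 0, 0, 1, 1, 1, 0, 1, 0, 0, 1]

π[0] = 0
j=1 s[j]='b': π[1]=0 (border '')
j=2 s[j]='a': π[2]=0 (border '')
j=3 s[j]='d': π[3]=0 (border '')
j=4 s[j]='a': π[4]=0 (border '')
j=5 s[j]='e': π[5]=1 (border 'e')
j=6 s[j]='b': π[6]=2 (border 'eb')
j=7 s[j]='a': π[7]=3 (border 'eba')
j=8 s[j]='b': k: 3→0; π[8]=0 (border '')
j=9 s[j]='e': π[9]=1 (border 'e')
j=10 s[j]='b': π[10]=2 (border 'eb')
j=11 s[j]='a': π[11]=3 (border 'eba')
j=12 s[j]='d': π[12]=4 (border 'ebad')
j=13 s[j]='c': k: 4→0; π[13]=0 (border '')
j=14 s[j]='c': π[14]=0 (border '')
j=15 s[j]='d': π[15]=0 (border '')
j=16 s[j]='d': π[16]=0 (border '')
j=17 s[j]='a': π[17]=0 (border '')
j=18 s[j]='e': π[18]=1 (border 'e')
j=19 s[j]='e': k: 1→0; π[19]=1 (border 'e')
j=20 s[j]='e': k: 1→0; π[20]=1 (border 'e')
j=21 s[j]='a': k: 1→0; π[21]=0 (border '')
j=22 s[j]='e': π[22]=1 (border 'e')
j=23 s[j]='a': k: 1→0; π[23]=0 (border '')
j=24 s[j]='c': π[24]=0 (border '')
j=25 s[j]='e': π[25]=1 (border 'e')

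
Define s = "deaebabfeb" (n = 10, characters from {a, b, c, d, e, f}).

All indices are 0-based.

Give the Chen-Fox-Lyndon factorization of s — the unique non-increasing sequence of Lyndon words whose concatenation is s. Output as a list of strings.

["de", "aeb", "abfeb"]

emit factor 1: 'de' (i=0, period=2)
emit factor 2: 'aeb' (i=2, period=3)
emit factor 3: 'abfeb' (i=5, period=5)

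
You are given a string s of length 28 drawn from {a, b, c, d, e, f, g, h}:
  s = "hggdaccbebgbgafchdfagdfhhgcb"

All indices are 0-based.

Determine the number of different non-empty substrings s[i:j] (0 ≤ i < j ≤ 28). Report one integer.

rank→(start, suffix):
  0 → (4, 'accbebgbgafchdfagdfhhgcb')
  1 → (13, 'afchdfagdfhhgcb')
  2 → (19, 'agdfhhgcb')
  3 → (27, 'b')
  4 → (7, 'bebgbgafchdfagdfhhgcb')
  5 → (11, 'bgafchdfagdfhhgcb')
  6 → (9, 'bgbgafchdfagdfhhgcb')
  7 → (26, 'cb')
  8 → (6, 'cbebgbgafchdfagdfhhgcb')
  9 → (5, 'ccbebgbgafchdfagdfhhgcb')
  10 → (15, 'chdfagdfhhgcb')
  11 → (3, 'daccbebgbgafchdfagdfhhgcb')
  12 → (17, 'dfagdfhhgcb')
  13 → (21, 'dfhhgcb')
  14 → (8, 'ebgbgafchdfagdfhhgcb')
  15 → (18, 'fagdfhhgcb')
  16 → (14, 'fchdfagdfhhgcb')
  17 → (22, 'fhhgcb')
  18 → (12, 'gafchdfagdfhhgcb')
  19 → (10, 'gbgafchdfagdfhhgcb')
  20 → (25, 'gcb')
  21 → (2, 'gdaccbebgbgafchdfagdfhhgcb')
  22 → (20, 'gdfhhgcb')
  23 → (1, 'ggdaccbebgbgafchdfagdfhhgcb')
  24 → (16, 'hdfagdfhhgcb')
  25 → (24, 'hgcb')
  26 → (0, 'hggdaccbebgbgafchdfagdfhhgcb')
  27 → (23, 'hhgcb')

SA = [4, 13, 19, 27, 7, 11, 9, 26, 6, 5, 15, 3, 17, 21, 8, 18, 14, 22, 12, 10, 25, 2, 20, 1, 16, 24, 0, 23]
[i] adj suffixes → lcp
  [1] 4/13 → 1 ('a')
  [2] 13/19 → 1 ('a')
  [3] 19/27 → 0 ('')
  [4] 27/7 → 1 ('b')
  [5] 7/11 → 1 ('b')
  [6] 11/9 → 2 ('bg')
  [7] 9/26 → 0 ('')
  [8] 26/6 → 2 ('cb')
  [9] 6/5 → 1 ('c')
  [10] 5/15 → 1 ('c')
  [11] 15/3 → 0 ('')
  [12] 3/17 → 1 ('d')
  [13] 17/21 → 2 ('df')
  [14] 21/8 → 0 ('')
  [15] 8/18 → 0 ('')
  [16] 18/14 → 1 ('f')
  [17] 14/22 → 1 ('f')
  [18] 22/12 → 0 ('')
  [19] 12/10 → 1 ('g')
  [20] 10/25 → 1 ('g')
  [21] 25/2 → 1 ('g')
  [22] 2/20 → 2 ('gd')
  [23] 20/1 → 1 ('g')
  [24] 1/16 → 0 ('')
  [25] 16/24 → 1 ('h')
  [26] 24/0 → 2 ('hg')
  [27] 0/23 → 1 ('h')

n(n+1)/2 = 28·29/2 = 406
Σ LCP = 0 + 1 + 1 + 0 + 1 + 1 + 2 + 0 + 2 + 1 + 1 + 0 + 1 + 2 + 0 + 0 + 1 + 1 + 0 + 1 + 1 + 1 + 2 + 1 + 0 + 1 + 2 + 1 = 25
distinct = 406 − 25 = 381

381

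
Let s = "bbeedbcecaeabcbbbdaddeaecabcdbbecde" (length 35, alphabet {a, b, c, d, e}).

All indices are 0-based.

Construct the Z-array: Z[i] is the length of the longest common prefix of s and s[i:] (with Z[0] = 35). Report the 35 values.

Z[0]=35
i=1: fresh scan; Z[1]=1 grow→box=[1,2)
i=2: fresh scan; Z[2]=0
i=3: fresh scan; Z[3]=0
i=4: fresh scan; Z[4]=0
i=5: fresh scan; Z[5]=1 grow→box=[5,6)
i=6: fresh scan; Z[6]=0
i=7: fresh scan; Z[7]=0
i=8: fresh scan; Z[8]=0
i=9: fresh scan; Z[9]=0
i=10: fresh scan; Z[10]=0
i=11: fresh scan; Z[11]=0
i=12: fresh scan; Z[12]=1 grow→box=[12,13)
i=13: fresh scan; Z[13]=0
i=14: fresh scan; Z[14]=2 grow→box=[14,16)
i=15: min(r-i=1, Z[1]=1)=1; Z[15]=2 grow→box=[15,17)
i=16: min(r-i=1, Z[1]=1)=1; Z[16]=1
i=17: fresh scan; Z[17]=0
i=18: fresh scan; Z[18]=0
i=19: fresh scan; Z[19]=0
i=20: fresh scan; Z[20]=0
i=21: fresh scan; Z[21]=0
i=22: fresh scan; Z[22]=0
i=23: fresh scan; Z[23]=0
i=24: fresh scan; Z[24]=0
i=25: fresh scan; Z[25]=0
i=26: fresh scan; Z[26]=1 grow→box=[26,27)
i=27: fresh scan; Z[27]=0
i=28: fresh scan; Z[28]=0
i=29: fresh scan; Z[29]=3 grow→box=[29,32)
i=30: min(r-i=2, Z[1]=1)=1; Z[30]=1
i=31: min(r-i=1, Z[2]=0)=0; Z[31]=0
i=32: fresh scan; Z[32]=0
i=33: fresh scan; Z[33]=0
i=34: fresh scan; Z[34]=0

[35, 1, 0, 0, 0, 1, 0, 0, 0, 0, 0, 0, 1, 0, 2, 2, 1, 0, 0, 0, 0, 0, 0, 0, 0, 0, 1, 0, 0, 3, 1, 0, 0, 0, 0]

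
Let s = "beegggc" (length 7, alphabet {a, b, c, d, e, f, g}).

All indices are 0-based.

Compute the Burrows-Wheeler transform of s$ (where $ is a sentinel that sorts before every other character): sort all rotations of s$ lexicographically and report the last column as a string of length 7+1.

c$gbegge

rank  rotation  last
    0  $beegggc  c
    1  beegggc$  $
    2  c$beeggg  g
    3  eegggc$b  b
    4  egggc$be  e
    5  gc$beegg  g
    6  ggc$beeg  g
    7  gggc$bee  e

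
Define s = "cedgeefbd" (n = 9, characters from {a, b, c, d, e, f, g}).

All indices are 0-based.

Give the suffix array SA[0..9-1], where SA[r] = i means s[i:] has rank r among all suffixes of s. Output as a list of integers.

[7, 0, 8, 2, 1, 4, 5, 6, 3]

rank→(start, suffix):
  0 → (7, 'bd')
  1 → (0, 'cedgeefbd')
  2 → (8, 'd')
  3 → (2, 'dgeefbd')
  4 → (1, 'edgeefbd')
  5 → (4, 'eefbd')
  6 → (5, 'efbd')
  7 → (6, 'fbd')
  8 → (3, 'geefbd')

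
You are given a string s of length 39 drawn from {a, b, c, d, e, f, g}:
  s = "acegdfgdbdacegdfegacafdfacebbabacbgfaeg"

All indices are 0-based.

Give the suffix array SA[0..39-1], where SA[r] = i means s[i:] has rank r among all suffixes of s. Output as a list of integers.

[29, 18, 31, 24, 10, 0, 36, 20, 28, 30, 27, 8, 33, 19, 32, 25, 11, 1, 9, 7, 22, 14, 4, 26, 37, 16, 12, 2, 23, 35, 21, 15, 5, 38, 17, 6, 13, 3, 34]

rank | idx | suffix
   0 |  29 | abacbgfaeg
   1 |  18 | acafdfacebbabacbgfaeg
   2 |  31 | acbgfaeg
   3 |  24 | acebbabacbgfaeg
   4 |  10 | acegdfegacafdfacebbabacbgfaeg
   5 |   0 | acegdfgdbdacegdfegacafdfacebbabacbgfaeg
   6 |  36 | aeg
   7 |  20 | afdfacebbabacbgfaeg
   8 |  28 | babacbgfaeg
   9 |  30 | bacbgfaeg
  10 |  27 | bbabacbgfaeg
  11 |   8 | bdacegdfegacafdfacebbabacbgfaeg
  12 |  33 | bgfaeg
  13 |  19 | cafdfacebbabacbgfaeg
  14 |  32 | cbgfaeg
  15 |  25 | cebbabacbgfaeg
  16 |  11 | cegdfegacafdfacebbabacbgfaeg
  17 |   1 | cegdfgdbdacegdfegacafdfacebbabacbgfaeg
  18 |   9 | dacegdfegacafdfacebbabacbgfaeg
  19 |   7 | dbdacegdfegacafdfacebbabacbgfaeg
  20 |  22 | dfacebbabacbgfaeg
  21 |  14 | dfegacafdfacebbabacbgfaeg
  22 |   4 | dfgdbdacegdfegacafdfacebbabacbgfaeg
  23 |  26 | ebbabacbgfaeg
  24 |  37 | eg
  25 |  16 | egacafdfacebbabacbgfaeg
  26 |  12 | egdfegacafdfacebbabacbgfaeg
  27 |   2 | egdfgdbdacegdfegacafdfacebbabacbgfaeg
  28 |  23 | facebbabacbgfaeg
  29 |  35 | faeg
  30 |  21 | fdfacebbabacbgfaeg
  31 |  15 | fegacafdfacebbabacbgfaeg
  32 |   5 | fgdbdacegdfegacafdfacebbabacbgfaeg
  33 |  38 | g
  34 |  17 | gacafdfacebbabacbgfaeg
  35 |   6 | gdbdacegdfegacafdfacebbabacbgfaeg
  36 |  13 | gdfegacafdfacebbabacbgfaeg
  37 |   3 | gdfgdbdacegdfegacafdfacebbabacbgfaeg
  38 |  34 | gfaeg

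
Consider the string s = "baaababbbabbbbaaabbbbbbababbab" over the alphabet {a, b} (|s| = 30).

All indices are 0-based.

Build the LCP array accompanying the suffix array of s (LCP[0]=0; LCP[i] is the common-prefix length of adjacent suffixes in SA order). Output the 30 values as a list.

[0, 4, 2, 3, 1, 2, 5, 2, 3, 4, 5, 0, 1, 5, 2, 3, 3, 4, 5, 1, 3, 4, 4, 2, 4, 5, 3, 5, 4, 5]

sorted suffixes:
  #0 SA[0]=1  'aaababbbabbbbaaabbbbbbababbab'
  #1 SA[1]=14  'aaabbbbbbababbab'
  #2 SA[2]=2  'aababbbabbbbaaabbbbbbababbab'
  #3 SA[3]=15  'aabbbbbbababbab'
  #4 SA[4]=28  'ab'
  #5 SA[5]=23  'ababbab'
  #6 SA[6]=3  'ababbbabbbbaaabbbbbbababbab'
  #7 SA[7]=25  'abbab'
  #8 SA[8]=5  'abbbabbbbaaabbbbbbababbab'
  #9 SA[9]=9  'abbbbaaabbbbbbababbab'
  #10 SA[10]=16  'abbbbbbababbab'
  #11 SA[11]=29  'b'
  #12 SA[12]=0  'baaababbbabbbbaaabbbbbbababbab'
  #13 SA[13]=13  'baaabbbbbbababbab'
  #14 SA[14]=27  'bab'
  #15 SA[15]=22  'bababbab'
  #16 SA[16]=24  'babbab'
  #17 SA[17]=4  'babbbabbbbaaabbbbbbababbab'
  #18 SA[18]=8  'babbbbaaabbbbbbababbab'
  #19 SA[19]=12  'bbaaabbbbbbababbab'
  #20 SA[20]=26  'bbab'
  #21 SA[21]=21  'bbababbab'
  #22 SA[22]=7  'bbabbbbaaabbbbbbababbab'
  #23 SA[23]=11  'bbbaaabbbbbbababbab'
  #24 SA[24]=20  'bbbababbab'
  #25 SA[25]=6  'bbbabbbbaaabbbbbbababbab'
  #26 SA[26]=10  'bbbbaaabbbbbbababbab'
  #27 SA[27]=19  'bbbbababbab'
  #28 SA[28]=18  'bbbbbababbab'
  #29 SA[29]=17  'bbbbbbababbab'

SA = [1, 14, 2, 15, 28, 23, 3, 25, 5, 9, 16, 29, 0, 13, 27, 22, 24, 4, 8, 12, 26, 21, 7, 11, 20, 6, 10, 19, 18, 17]
i: (SA[i-1],SA[i]) lcp shared
  1: (1,14) 4 'aaab'
  2: (14,2) 2 'aa'
  3: (2,15) 3 'aab'
  4: (15,28) 1 'a'
  5: (28,23) 2 'ab'
  6: (23,3) 5 'ababb'
  7: (3,25) 2 'ab'
  8: (25,5) 3 'abb'
  9: (5,9) 4 'abbb'
  10: (9,16) 5 'abbbb'
  11: (16,29) 0 ''
  12: (29,0) 1 'b'
  13: (0,13) 5 'baaab'
  14: (13,27) 2 'ba'
  15: (27,22) 3 'bab'
  16: (22,24) 3 'bab'
  17: (24,4) 4 'babb'
  18: (4,8) 5 'babbb'
  19: (8,12) 1 'b'
  20: (12,26) 3 'bba'
  21: (26,21) 4 'bbab'
  22: (21,7) 4 'bbab'
  23: (7,11) 2 'bb'
  24: (11,20) 4 'bbba'
  25: (20,6) 5 'bbbab'
  26: (6,10) 3 'bbb'
  27: (10,19) 5 'bbbba'
  28: (19,18) 4 'bbbb'
  29: (18,17) 5 'bbbbb'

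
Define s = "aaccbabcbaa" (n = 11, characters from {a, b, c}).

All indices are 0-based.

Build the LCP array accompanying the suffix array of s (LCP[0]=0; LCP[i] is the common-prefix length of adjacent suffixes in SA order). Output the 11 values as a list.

sorted suffixes:
  #0 SA[0]=10  'a'
  #1 SA[1]=9  'aa'
  #2 SA[2]=0  'aaccbabcbaa'
  #3 SA[3]=5  'abcbaa'
  #4 SA[4]=1  'accbabcbaa'
  #5 SA[5]=8  'baa'
  #6 SA[6]=4  'babcbaa'
  #7 SA[7]=6  'bcbaa'
  #8 SA[8]=7  'cbaa'
  #9 SA[9]=3  'cbabcbaa'
  #10 SA[10]=2  'ccbabcbaa'

SA = [10, 9, 0, 5, 1, 8, 4, 6, 7, 3, 2]
i: (SA[i-1],SA[i]) lcp shared
  1: (10,9) 1 'a'
  2: (9,0) 2 'aa'
  3: (0,5) 1 'a'
  4: (5,1) 1 'a'
  5: (1,8) 0 ''
  6: (8,4) 2 'ba'
  7: (4,6) 1 'b'
  8: (6,7) 0 ''
  9: (7,3) 3 'cba'
  10: (3,2) 1 'c'

[0, 1, 2, 1, 1, 0, 2, 1, 0, 3, 1]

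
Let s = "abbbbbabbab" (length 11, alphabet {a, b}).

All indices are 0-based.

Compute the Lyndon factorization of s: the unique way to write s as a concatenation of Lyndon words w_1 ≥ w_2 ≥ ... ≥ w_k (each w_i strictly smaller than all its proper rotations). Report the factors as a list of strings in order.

["abbbbb", "abb", "ab"]

emit factor 1: 'abbbbb' (i=0, period=6)
emit factor 2: 'abb' (i=6, period=3)
emit factor 3: 'ab' (i=9, period=2)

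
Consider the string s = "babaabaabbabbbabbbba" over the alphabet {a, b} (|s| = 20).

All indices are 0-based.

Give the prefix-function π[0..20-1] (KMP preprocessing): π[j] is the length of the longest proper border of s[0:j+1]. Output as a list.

[0, 0, 1, 2, 0, 1, 2, 0, 1, 1, 2, 3, 1, 1, 2, 3, 1, 1, 1, 2]

π[0] = 0
j=1 s[j]='a': π[1]=0 (border '')
j=2 s[j]='b': π[2]=1 (border 'b')
j=3 s[j]='a': π[3]=2 (border 'ba')
j=4 s[j]='a': k: 2→0; π[4]=0 (border '')
j=5 s[j]='b': π[5]=1 (border 'b')
j=6 s[j]='a': π[6]=2 (border 'ba')
j=7 s[j]='a': k: 2→0; π[7]=0 (border '')
j=8 s[j]='b': π[8]=1 (border 'b')
j=9 s[j]='b': k: 1→0; π[9]=1 (border 'b')
j=10 s[j]='a': π[10]=2 (border 'ba')
j=11 s[j]='b': π[11]=3 (border 'bab')
j=12 s[j]='b': k: 3→1→0; π[12]=1 (border 'b')
j=13 s[j]='b': k: 1→0; π[13]=1 (border 'b')
j=14 s[j]='a': π[14]=2 (border 'ba')
j=15 s[j]='b': π[15]=3 (border 'bab')
j=16 s[j]='b': k: 3→1→0; π[16]=1 (border 'b')
j=17 s[j]='b': k: 1→0; π[17]=1 (border 'b')
j=18 s[j]='b': k: 1→0; π[18]=1 (border 'b')
j=19 s[j]='a': π[19]=2 (border 'ba')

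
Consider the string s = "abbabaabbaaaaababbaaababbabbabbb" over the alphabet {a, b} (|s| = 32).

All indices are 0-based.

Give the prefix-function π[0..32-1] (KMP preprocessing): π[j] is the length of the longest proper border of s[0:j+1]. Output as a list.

π[0] = 0
j=1 s[j]='b': π[1]=0 (border '')
j=2 s[j]='b': π[2]=0 (border '')
j=3 s[j]='a': π[3]=1 (border 'a')
j=4 s[j]='b': π[4]=2 (border 'ab')
j=5 s[j]='a': k: 2→0; π[5]=1 (border 'a')
j=6 s[j]='a': k: 1→0; π[6]=1 (border 'a')
j=7 s[j]='b': π[7]=2 (border 'ab')
j=8 s[j]='b': π[8]=3 (border 'abb')
j=9 s[j]='a': π[9]=4 (border 'abba')
j=10 s[j]='a': k: 4→1→0; π[10]=1 (border 'a')
j=11 s[j]='a': k: 1→0; π[11]=1 (border 'a')
j=12 s[j]='a': k: 1→0; π[12]=1 (border 'a')
j=13 s[j]='a': k: 1→0; π[13]=1 (border 'a')
j=14 s[j]='b': π[14]=2 (border 'ab')
j=15 s[j]='a': k: 2→0; π[15]=1 (border 'a')
j=16 s[j]='b': π[16]=2 (border 'ab')
j=17 s[j]='b': π[17]=3 (border 'abb')
j=18 s[j]='a': π[18]=4 (border 'abba')
j=19 s[j]='a': k: 4→1→0; π[19]=1 (border 'a')
j=20 s[j]='a': k: 1→0; π[20]=1 (border 'a')
j=21 s[j]='b': π[21]=2 (border 'ab')
j=22 s[j]='a': k: 2→0; π[22]=1 (border 'a')
j=23 s[j]='b': π[23]=2 (border 'ab')
j=24 s[j]='b': π[24]=3 (border 'abb')
j=25 s[j]='a': π[25]=4 (border 'abba')
j=26 s[j]='b': π[26]=5 (border 'abbab')
j=27 s[j]='b': k: 5→2; π[27]=3 (border 'abb')
j=28 s[j]='a': π[28]=4 (border 'abba')
j=29 s[j]='b': π[29]=5 (border 'abbab')
j=30 s[j]='b': k: 5→2; π[30]=3 (border 'abb')
j=31 s[j]='b': k: 3→0; π[31]=0 (border '')

[0, 0, 0, 1, 2, 1, 1, 2, 3, 4, 1, 1, 1, 1, 2, 1, 2, 3, 4, 1, 1, 2, 1, 2, 3, 4, 5, 3, 4, 5, 3, 0]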